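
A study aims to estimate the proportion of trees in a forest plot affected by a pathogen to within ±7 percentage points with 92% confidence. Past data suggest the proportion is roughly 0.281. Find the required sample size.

For a proportion with margin E = 0.07 at 92% confidence, z = 1.751.
n = p̂(1−p̂)(z/E)² = 0.281 × 0.719 × (1.751/0.07)² = 126.42
Round up: n = 127.

127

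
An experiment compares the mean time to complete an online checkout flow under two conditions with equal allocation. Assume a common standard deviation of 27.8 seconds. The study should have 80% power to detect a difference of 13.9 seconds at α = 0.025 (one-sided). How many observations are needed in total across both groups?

For two equal groups, n per group = 2·((z_α + z_β)·σ/δ)².
z_α = 1.960; z_β = 0.842 (power 80%).
n = 2 × (2.802 × 27.8 / 13.9)² = 2 × 31.40 = 62.80
Round up: n = 63 per group.
Total across both groups: 2 × 63 = 126.

126 total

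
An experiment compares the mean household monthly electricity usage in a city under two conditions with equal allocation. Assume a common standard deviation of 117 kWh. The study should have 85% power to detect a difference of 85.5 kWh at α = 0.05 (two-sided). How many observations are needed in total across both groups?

For two equal groups, n per group = 2·((z_{α/2} + z_β)·σ/δ)².
z_{α/2} = 1.960; z_β = 1.036 (power 85%).
n = 2 × (2.996 × 117 / 85.5)² = 2 × 16.81 = 33.62
Round up: n = 34 per group.
Total across both groups: 2 × 34 = 68.

68 total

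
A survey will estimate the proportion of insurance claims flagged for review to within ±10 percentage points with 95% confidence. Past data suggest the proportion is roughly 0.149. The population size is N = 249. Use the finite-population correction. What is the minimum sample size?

For a proportion with margin E = 0.1 at 95% confidence, z = 1.960.
n = p̂(1−p̂)(z/E)² = 0.149 × 0.851 × (1.960/0.1)² = 48.71 — call this n₀.
Finite-population correction with N = 249: n = n₀ / (1 + (n₀−1)/N) = 48.71 / 1.192 = 40.86
Round up: n = 41.

41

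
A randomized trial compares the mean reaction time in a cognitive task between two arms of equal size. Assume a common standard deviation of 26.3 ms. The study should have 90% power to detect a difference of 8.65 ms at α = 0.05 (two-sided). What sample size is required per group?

For two equal groups, n per group = 2·((z_{α/2} + z_β)·σ/δ)².
z_{α/2} = 1.960; z_β = 1.282 (power 90%).
n = 2 × (3.242 × 26.3 / 8.65)² = 2 × 97.16 = 194.32
Round up: n = 195 per group.

195 per group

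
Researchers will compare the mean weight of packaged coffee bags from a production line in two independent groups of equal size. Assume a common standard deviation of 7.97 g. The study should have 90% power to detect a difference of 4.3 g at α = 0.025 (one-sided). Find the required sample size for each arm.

73 per group

For two equal groups, n per group = 2·((z_α + z_β)·σ/δ)².
z_α = 1.960; z_β = 1.282 (power 90%).
n = 2 × (3.242 × 7.97 / 4.3)² = 2 × 36.11 = 72.22
Round up: n = 73 per group.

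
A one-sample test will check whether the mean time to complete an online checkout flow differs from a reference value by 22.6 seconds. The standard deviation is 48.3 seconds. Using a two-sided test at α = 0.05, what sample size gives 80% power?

n = 36

For a one-sample z-test, n = ((z_{α/2} + z_β)·σ/δ)².
z_{α/2} = 1.960 (two-sided α = 0.05); z_β = 0.842 (power 80% → β = 0.2).
n = (2.802 × 48.3 / 22.6)² = 35.86
Round up: n = 36.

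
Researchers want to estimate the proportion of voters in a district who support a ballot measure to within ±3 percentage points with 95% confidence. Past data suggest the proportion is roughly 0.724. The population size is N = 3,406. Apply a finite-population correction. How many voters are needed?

683

For a proportion with margin E = 0.03 at 95% confidence, z = 1.960.
n = p̂(1−p̂)(z/E)² = 0.724 × 0.276 × (1.960/0.03)² = 852.94 — call this n₀.
Finite-population correction with N = 3,406: n = n₀ / (1 + (n₀−1)/N) = 852.94 / 1.25 = 682.35
Round up: n = 683.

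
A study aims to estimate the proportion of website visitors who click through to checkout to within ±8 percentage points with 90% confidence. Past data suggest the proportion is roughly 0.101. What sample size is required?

For a proportion with margin E = 0.08 at 90% confidence, z = 1.645.
n = p̂(1−p̂)(z/E)² = 0.101 × 0.899 × (1.645/0.08)² = 38.39
Round up: n = 39.

n = 39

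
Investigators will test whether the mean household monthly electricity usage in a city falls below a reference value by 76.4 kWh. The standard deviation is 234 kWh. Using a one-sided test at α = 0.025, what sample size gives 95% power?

122

For a one-sample z-test, n = ((z_α + z_β)·σ/δ)².
z_α = 1.960 (one-sided α = 0.025); z_β = 1.645 (power 95% → β = 0.05).
n = (3.605 × 234 / 76.4)² = 121.91
Round up: n = 122.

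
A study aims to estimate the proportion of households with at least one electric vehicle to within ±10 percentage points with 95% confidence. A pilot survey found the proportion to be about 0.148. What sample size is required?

For a proportion with margin E = 0.1 at 95% confidence, z = 1.960.
n = p̂(1−p̂)(z/E)² = 0.148 × 0.852 × (1.960/0.1)² = 48.44
Round up: n = 49.

n = 49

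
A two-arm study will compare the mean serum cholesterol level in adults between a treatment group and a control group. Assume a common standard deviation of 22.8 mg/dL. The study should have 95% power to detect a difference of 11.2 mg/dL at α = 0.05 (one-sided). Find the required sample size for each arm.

90 per group

For two equal groups, n per group = 2·((z_α + z_β)·σ/δ)².
z_α = 1.645; z_β = 1.645 (power 95%).
n = 2 × (3.290 × 22.8 / 11.2)² = 2 × 44.86 = 89.72
Round up: n = 90 per group.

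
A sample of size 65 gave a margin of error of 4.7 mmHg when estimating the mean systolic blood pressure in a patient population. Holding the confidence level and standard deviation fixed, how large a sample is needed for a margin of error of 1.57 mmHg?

n = 583

Margin of error scales as 1/√n, so n₂ = n₁·(E₁/E₂)².
n₂ = 65 × (4.7/1.57)² = 65 × 8.962 = 582.53
Round up: n₂ = 583.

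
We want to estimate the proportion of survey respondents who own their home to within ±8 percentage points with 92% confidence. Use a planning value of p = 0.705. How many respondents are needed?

For a proportion with margin E = 0.08 at 92% confidence, z = 1.751.
n = p̂(1−p̂)(z/E)² = 0.705 × 0.295 × (1.751/0.08)² = 99.63
Round up: n = 100.

n = 100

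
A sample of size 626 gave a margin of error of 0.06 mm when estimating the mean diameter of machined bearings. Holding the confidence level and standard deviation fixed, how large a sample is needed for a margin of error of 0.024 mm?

Margin of error scales as 1/√n, so n₂ = n₁·(E₁/E₂)².
n₂ = 626 × (0.06/0.024)² = 626 × 6.25 = 3912.50
Round up: n₂ = 3913.

3913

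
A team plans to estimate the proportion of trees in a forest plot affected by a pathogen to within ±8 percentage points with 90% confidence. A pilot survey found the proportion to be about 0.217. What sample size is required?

For a proportion with margin E = 0.08 at 90% confidence, z = 1.645.
n = p̂(1−p̂)(z/E)² = 0.217 × 0.783 × (1.645/0.08)² = 71.84
Round up: n = 72.

n = 72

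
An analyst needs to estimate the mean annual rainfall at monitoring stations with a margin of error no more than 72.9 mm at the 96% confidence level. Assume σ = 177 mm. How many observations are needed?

For a mean, the margin of error is E = z·σ/√n, so n = (zσ/E)².
At 96% confidence, z = 2.054.
n = (2.054 × 177 / 72.9)² = 24.87
Round up: n = 25.

n = 25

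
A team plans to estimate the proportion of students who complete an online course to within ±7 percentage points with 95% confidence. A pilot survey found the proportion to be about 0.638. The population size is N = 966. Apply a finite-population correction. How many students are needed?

n = 153

For a proportion with margin E = 0.07 at 95% confidence, z = 1.960.
n = p̂(1−p̂)(z/E)² = 0.638 × 0.362 × (1.960/0.07)² = 181.07 — call this n₀.
Finite-population correction with N = 966: n = n₀ / (1 + (n₀−1)/N) = 181.07 / 1.186 = 152.67
Round up: n = 153.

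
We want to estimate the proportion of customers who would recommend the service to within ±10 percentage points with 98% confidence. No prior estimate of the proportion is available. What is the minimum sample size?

136

For a proportion with margin E = 0.1 at 98% confidence, z = 2.326.
With no prior estimate, use p = 0.5, which maximizes p(1−p) at 0.25.
n = 0.25 × (z/E)² = 0.25 × (2.326/0.1)² = 135.26
Round up: n = 136.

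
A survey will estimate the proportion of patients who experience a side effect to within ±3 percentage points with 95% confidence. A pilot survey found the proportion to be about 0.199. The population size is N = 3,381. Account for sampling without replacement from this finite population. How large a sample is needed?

n = 567

For a proportion with margin E = 0.03 at 95% confidence, z = 1.960.
n = p̂(1−p̂)(z/E)² = 0.199 × 0.801 × (1.960/0.03)² = 680.39 — call this n₀.
Finite-population correction with N = 3,381: n = n₀ / (1 + (n₀−1)/N) = 680.39 / 1.201 = 566.52
Round up: n = 567.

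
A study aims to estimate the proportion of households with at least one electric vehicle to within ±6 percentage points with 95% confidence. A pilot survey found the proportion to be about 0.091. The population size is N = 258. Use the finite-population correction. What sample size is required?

66

For a proportion with margin E = 0.06 at 95% confidence, z = 1.960.
n = p̂(1−p̂)(z/E)² = 0.091 × 0.909 × (1.960/0.06)² = 88.27 — call this n₀.
Finite-population correction with N = 258: n = n₀ / (1 + (n₀−1)/N) = 88.27 / 1.338 = 65.97
Round up: n = 66.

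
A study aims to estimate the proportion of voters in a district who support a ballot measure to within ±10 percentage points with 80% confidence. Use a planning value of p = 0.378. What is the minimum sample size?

For a proportion with margin E = 0.1 at 80% confidence, z = 1.282.
n = p̂(1−p̂)(z/E)² = 0.378 × 0.622 × (1.282/0.1)² = 38.64
Round up: n = 39.

39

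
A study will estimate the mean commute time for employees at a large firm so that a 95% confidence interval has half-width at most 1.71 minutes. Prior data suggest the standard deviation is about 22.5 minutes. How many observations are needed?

For a mean, the margin of error is E = z·σ/√n, so n = (zσ/E)².
At 95% confidence, z = 1.960.
n = (1.960 × 22.5 / 1.71)² = 665.10
Round up: n = 666.

n = 666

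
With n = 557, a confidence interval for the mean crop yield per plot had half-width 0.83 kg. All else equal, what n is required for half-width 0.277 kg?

Margin of error scales as 1/√n, so n₂ = n₁·(E₁/E₂)².
n₂ = 557 × (0.83/0.277)² = 557 × 8.978 = 5000.75
Round up: n₂ = 5001.

n = 5001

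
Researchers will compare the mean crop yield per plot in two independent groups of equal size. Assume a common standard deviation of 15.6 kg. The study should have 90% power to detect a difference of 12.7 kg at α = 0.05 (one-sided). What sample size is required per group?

For two equal groups, n per group = 2·((z_α + z_β)·σ/δ)².
z_α = 1.645; z_β = 1.282 (power 90%).
n = 2 × (2.927 × 15.6 / 12.7)² = 2 × 12.93 = 25.86
Round up: n = 26 per group.

26 per group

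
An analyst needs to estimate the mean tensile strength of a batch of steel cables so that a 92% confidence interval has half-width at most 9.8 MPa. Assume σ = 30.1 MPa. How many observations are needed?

n = 29

For a mean, the margin of error is E = z·σ/√n, so n = (zσ/E)².
At 92% confidence, z = 1.751.
n = (1.751 × 30.1 / 9.8)² = 28.92
Round up: n = 29.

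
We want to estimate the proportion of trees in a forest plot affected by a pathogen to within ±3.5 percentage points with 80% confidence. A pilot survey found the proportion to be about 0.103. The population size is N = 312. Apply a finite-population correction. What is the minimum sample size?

89

For a proportion with margin E = 0.035 at 80% confidence, z = 1.282.
n = p̂(1−p̂)(z/E)² = 0.103 × 0.897 × (1.282/0.035)² = 123.96 — call this n₀.
Finite-population correction with N = 312: n = n₀ / (1 + (n₀−1)/N) = 123.96 / 1.394 = 88.92
Round up: n = 89.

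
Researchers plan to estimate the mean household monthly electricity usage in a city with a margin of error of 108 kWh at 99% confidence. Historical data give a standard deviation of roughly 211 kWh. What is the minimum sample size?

For a mean, the margin of error is E = z·σ/√n, so n = (zσ/E)².
At 99% confidence, z = 2.576.
n = (2.576 × 211 / 108)² = 25.33
Round up: n = 26.

26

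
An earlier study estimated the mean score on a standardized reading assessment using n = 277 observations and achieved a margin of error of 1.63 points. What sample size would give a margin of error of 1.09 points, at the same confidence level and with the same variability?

Margin of error scales as 1/√n, so n₂ = n₁·(E₁/E₂)².
n₂ = 277 × (1.63/1.09)² = 277 × 2.236 = 619.37
Round up: n₂ = 620.

620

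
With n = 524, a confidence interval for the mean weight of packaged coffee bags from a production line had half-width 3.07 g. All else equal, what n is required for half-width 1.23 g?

3265

Margin of error scales as 1/√n, so n₂ = n₁·(E₁/E₂)².
n₂ = 524 × (3.07/1.23)² = 524 × 6.23 = 3264.52
Round up: n₂ = 3265.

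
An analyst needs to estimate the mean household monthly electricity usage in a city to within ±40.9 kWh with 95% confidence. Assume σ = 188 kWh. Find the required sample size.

For a mean, the margin of error is E = z·σ/√n, so n = (zσ/E)².
At 95% confidence, z = 1.960.
n = (1.960 × 188 / 40.9)² = 81.17
Round up: n = 82.

82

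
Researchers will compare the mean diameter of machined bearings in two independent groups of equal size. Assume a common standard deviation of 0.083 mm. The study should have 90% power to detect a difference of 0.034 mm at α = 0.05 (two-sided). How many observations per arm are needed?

For two equal groups, n per group = 2·((z_{α/2} + z_β)·σ/δ)².
z_{α/2} = 1.960; z_β = 1.282 (power 90%).
n = 2 × (3.242 × 0.083 / 0.034)² = 2 × 62.64 = 125.28
Round up: n = 126 per group.

126 per group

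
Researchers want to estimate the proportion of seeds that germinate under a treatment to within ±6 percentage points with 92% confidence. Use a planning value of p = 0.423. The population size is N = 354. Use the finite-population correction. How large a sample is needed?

For a proportion with margin E = 0.06 at 92% confidence, z = 1.751.
n = p̂(1−p̂)(z/E)² = 0.423 × 0.577 × (1.751/0.06)² = 207.87 — call this n₀.
Finite-population correction with N = 354: n = n₀ / (1 + (n₀−1)/N) = 207.87 / 1.584 = 131.23
Round up: n = 132.

132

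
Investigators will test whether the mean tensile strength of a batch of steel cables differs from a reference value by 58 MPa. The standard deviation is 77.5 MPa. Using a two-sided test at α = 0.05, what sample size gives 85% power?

For a one-sample z-test, n = ((z_{α/2} + z_β)·σ/δ)².
z_{α/2} = 1.960 (two-sided α = 0.05); z_β = 1.036 (power 85% → β = 0.15).
n = (2.996 × 77.5 / 58)² = 16.03
Round up: n = 17.

17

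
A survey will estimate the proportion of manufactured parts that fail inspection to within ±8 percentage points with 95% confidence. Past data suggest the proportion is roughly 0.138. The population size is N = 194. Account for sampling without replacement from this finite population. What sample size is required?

For a proportion with margin E = 0.08 at 95% confidence, z = 1.960.
n = p̂(1−p̂)(z/E)² = 0.138 × 0.862 × (1.960/0.08)² = 71.40 — call this n₀.
Finite-population correction with N = 194: n = n₀ / (1 + (n₀−1)/N) = 71.40 / 1.363 = 52.38
Round up: n = 53.

n = 53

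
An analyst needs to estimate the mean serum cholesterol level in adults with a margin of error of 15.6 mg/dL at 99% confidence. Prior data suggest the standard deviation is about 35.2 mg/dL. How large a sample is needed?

For a mean, the margin of error is E = z·σ/√n, so n = (zσ/E)².
At 99% confidence, z = 2.576.
n = (2.576 × 35.2 / 15.6)² = 33.79
Round up: n = 34.

34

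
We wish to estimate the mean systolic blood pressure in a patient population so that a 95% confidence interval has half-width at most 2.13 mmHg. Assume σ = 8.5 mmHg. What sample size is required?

62

For a mean, the margin of error is E = z·σ/√n, so n = (zσ/E)².
At 95% confidence, z = 1.960.
n = (1.960 × 8.5 / 2.13)² = 61.18
Round up: n = 62.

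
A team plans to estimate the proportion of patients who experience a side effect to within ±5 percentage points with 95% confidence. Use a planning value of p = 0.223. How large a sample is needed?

For a proportion with margin E = 0.05 at 95% confidence, z = 1.960.
n = p̂(1−p̂)(z/E)² = 0.223 × 0.777 × (1.960/0.05)² = 266.26
Round up: n = 267.

267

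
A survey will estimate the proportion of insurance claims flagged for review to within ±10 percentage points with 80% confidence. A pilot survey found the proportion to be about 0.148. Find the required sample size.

21

For a proportion with margin E = 0.1 at 80% confidence, z = 1.282.
n = p̂(1−p̂)(z/E)² = 0.148 × 0.852 × (1.282/0.1)² = 20.72
Round up: n = 21.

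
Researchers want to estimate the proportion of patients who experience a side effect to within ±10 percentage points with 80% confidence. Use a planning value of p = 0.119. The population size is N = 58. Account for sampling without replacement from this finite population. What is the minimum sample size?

For a proportion with margin E = 0.1 at 80% confidence, z = 1.282.
n = p̂(1−p̂)(z/E)² = 0.119 × 0.881 × (1.282/0.1)² = 17.23 — call this n₀.
Finite-population correction with N = 58: n = n₀ / (1 + (n₀−1)/N) = 17.23 / 1.28 = 13.46
Round up: n = 14.

n = 14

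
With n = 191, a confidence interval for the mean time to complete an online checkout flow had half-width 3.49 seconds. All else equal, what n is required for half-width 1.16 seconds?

n = 1729

Margin of error scales as 1/√n, so n₂ = n₁·(E₁/E₂)².
n₂ = 191 × (3.49/1.16)² = 191 × 9.052 = 1728.93
Round up: n₂ = 1729.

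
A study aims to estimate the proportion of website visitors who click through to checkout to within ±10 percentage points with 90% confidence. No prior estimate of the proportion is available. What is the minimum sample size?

68

For a proportion with margin E = 0.1 at 90% confidence, z = 1.645.
With no prior estimate, use p = 0.5, which maximizes p(1−p) at 0.25.
n = 0.25 × (z/E)² = 0.25 × (1.645/0.1)² = 67.65
Round up: n = 68.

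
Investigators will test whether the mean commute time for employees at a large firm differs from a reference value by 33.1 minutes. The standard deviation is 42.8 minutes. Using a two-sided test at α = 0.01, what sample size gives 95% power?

30

For a one-sample z-test, n = ((z_{α/2} + z_β)·σ/δ)².
z_{α/2} = 2.576 (two-sided α = 0.01); z_β = 1.645 (power 95% → β = 0.05).
n = (4.221 × 42.8 / 33.1)² = 29.79
Round up: n = 30.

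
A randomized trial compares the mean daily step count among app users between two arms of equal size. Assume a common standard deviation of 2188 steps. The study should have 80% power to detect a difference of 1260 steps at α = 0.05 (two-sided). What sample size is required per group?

For two equal groups, n per group = 2·((z_{α/2} + z_β)·σ/δ)².
z_{α/2} = 1.960; z_β = 0.842 (power 80%).
n = 2 × (2.802 × 2188 / 1260)² = 2 × 23.67 = 47.34
Round up: n = 48 per group.

48 per group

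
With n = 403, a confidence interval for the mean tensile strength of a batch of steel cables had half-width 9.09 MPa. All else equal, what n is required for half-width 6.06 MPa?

n = 907

Margin of error scales as 1/√n, so n₂ = n₁·(E₁/E₂)².
n₂ = 403 × (9.09/6.06)² = 403 × 2.25 = 906.75
Round up: n₂ = 907.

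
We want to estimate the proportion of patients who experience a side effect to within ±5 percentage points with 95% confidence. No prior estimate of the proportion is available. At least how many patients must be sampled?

385

For a proportion with margin E = 0.05 at 95% confidence, z = 1.960.
With no prior estimate, use p = 0.5, which maximizes p(1−p) at 0.25.
n = 0.25 × (z/E)² = 0.25 × (1.960/0.05)² = 384.16
Round up: n = 385.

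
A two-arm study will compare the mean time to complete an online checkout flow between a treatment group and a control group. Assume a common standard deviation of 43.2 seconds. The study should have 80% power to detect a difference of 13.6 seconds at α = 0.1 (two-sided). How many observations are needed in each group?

125 per group

For two equal groups, n per group = 2·((z_{α/2} + z_β)·σ/δ)².
z_{α/2} = 1.645; z_β = 0.842 (power 80%).
n = 2 × (2.487 × 43.2 / 13.6)² = 2 × 62.41 = 124.82
Round up: n = 125 per group.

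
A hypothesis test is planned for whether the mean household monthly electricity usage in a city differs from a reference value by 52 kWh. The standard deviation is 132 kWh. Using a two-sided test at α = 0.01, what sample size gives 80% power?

For a one-sample z-test, n = ((z_{α/2} + z_β)·σ/δ)².
z_{α/2} = 2.576 (two-sided α = 0.01); z_β = 0.842 (power 80% → β = 0.2).
n = (3.418 × 132 / 52)² = 75.28
Round up: n = 76.

n = 76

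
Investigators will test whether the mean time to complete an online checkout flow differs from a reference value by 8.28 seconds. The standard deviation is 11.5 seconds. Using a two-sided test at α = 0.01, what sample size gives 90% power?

For a one-sample z-test, n = ((z_{α/2} + z_β)·σ/δ)².
z_{α/2} = 2.576 (two-sided α = 0.01); z_β = 1.282 (power 90% → β = 0.1).
n = (3.858 × 11.5 / 8.28)² = 28.71
Round up: n = 29.

29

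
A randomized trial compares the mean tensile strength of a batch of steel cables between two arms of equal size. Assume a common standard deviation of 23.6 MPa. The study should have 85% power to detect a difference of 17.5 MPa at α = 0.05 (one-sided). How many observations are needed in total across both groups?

For two equal groups, n per group = 2·((z_α + z_β)·σ/δ)².
z_α = 1.645; z_β = 1.036 (power 85%).
n = 2 × (2.681 × 23.6 / 17.5)² = 2 × 13.07 = 26.14
Round up: n = 27 per group.
Total across both groups: 2 × 27 = 54.

54 total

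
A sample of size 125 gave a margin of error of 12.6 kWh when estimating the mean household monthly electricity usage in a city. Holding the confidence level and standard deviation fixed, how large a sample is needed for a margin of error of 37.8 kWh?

14

Margin of error scales as 1/√n, so n₂ = n₁·(E₁/E₂)².
n₂ = 125 × (12.6/37.8)² = 125 × 0.1111 = 13.89
Round up: n₂ = 14.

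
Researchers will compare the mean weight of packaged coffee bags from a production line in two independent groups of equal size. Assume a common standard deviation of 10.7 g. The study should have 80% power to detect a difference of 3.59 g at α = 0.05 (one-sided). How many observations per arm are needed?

110 per group

For two equal groups, n per group = 2·((z_α + z_β)·σ/δ)².
z_α = 1.645; z_β = 0.842 (power 80%).
n = 2 × (2.487 × 10.7 / 3.59)² = 2 × 54.95 = 109.90
Round up: n = 110 per group.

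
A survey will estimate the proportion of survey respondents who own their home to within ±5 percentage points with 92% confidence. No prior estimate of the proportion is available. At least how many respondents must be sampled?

For a proportion with margin E = 0.05 at 92% confidence, z = 1.751.
With no prior estimate, use p = 0.5, which maximizes p(1−p) at 0.25.
n = 0.25 × (z/E)² = 0.25 × (1.751/0.05)² = 306.60
Round up: n = 307.

307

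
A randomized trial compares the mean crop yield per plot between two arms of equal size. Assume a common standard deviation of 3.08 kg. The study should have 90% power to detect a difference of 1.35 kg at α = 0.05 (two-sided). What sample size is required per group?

110 per group

For two equal groups, n per group = 2·((z_{α/2} + z_β)·σ/δ)².
z_{α/2} = 1.960; z_β = 1.282 (power 90%).
n = 2 × (3.242 × 3.08 / 1.35)² = 2 × 54.71 = 109.42
Round up: n = 110 per group.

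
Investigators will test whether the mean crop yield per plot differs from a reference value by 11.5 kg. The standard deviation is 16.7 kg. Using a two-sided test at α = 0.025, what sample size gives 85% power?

23

For a one-sample z-test, n = ((z_{α/2} + z_β)·σ/δ)².
z_{α/2} = 2.241 (two-sided α = 0.025); z_β = 1.036 (power 85% → β = 0.15).
n = (3.277 × 16.7 / 11.5)² = 22.65
Round up: n = 23.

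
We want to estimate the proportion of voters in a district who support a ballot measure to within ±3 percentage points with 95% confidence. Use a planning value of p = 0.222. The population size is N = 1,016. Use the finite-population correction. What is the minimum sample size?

For a proportion with margin E = 0.03 at 95% confidence, z = 1.960.
n = p̂(1−p̂)(z/E)² = 0.222 × 0.778 × (1.960/0.03)² = 737.23 — call this n₀.
Finite-population correction with N = 1,016: n = n₀ / (1 + (n₀−1)/N) = 737.23 / 1.725 = 427.38
Round up: n = 428.

n = 428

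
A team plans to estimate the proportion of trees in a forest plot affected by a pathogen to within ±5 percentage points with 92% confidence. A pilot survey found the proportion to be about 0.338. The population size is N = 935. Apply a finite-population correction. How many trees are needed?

For a proportion with margin E = 0.05 at 92% confidence, z = 1.751.
n = p̂(1−p̂)(z/E)² = 0.338 × 0.662 × (1.751/0.05)² = 274.41 — call this n₀.
Finite-population correction with N = 935: n = n₀ / (1 + (n₀−1)/N) = 274.41 / 1.292 = 212.39
Round up: n = 213.

213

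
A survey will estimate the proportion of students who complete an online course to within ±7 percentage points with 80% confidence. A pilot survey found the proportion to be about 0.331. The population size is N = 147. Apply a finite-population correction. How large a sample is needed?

For a proportion with margin E = 0.07 at 80% confidence, z = 1.282.
n = p̂(1−p̂)(z/E)² = 0.331 × 0.669 × (1.282/0.07)² = 74.27 — call this n₀.
Finite-population correction with N = 147: n = n₀ / (1 + (n₀−1)/N) = 74.27 / 1.498 = 49.58
Round up: n = 50.

50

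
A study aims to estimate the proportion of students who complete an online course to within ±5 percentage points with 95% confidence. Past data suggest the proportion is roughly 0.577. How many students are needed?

376

For a proportion with margin E = 0.05 at 95% confidence, z = 1.960.
n = p̂(1−p̂)(z/E)² = 0.577 × 0.423 × (1.960/0.05)² = 375.05
Round up: n = 376.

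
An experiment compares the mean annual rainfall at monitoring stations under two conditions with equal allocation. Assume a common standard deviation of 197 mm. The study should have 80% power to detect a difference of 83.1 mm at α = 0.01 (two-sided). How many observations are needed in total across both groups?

264 total

For two equal groups, n per group = 2·((z_{α/2} + z_β)·σ/δ)².
z_{α/2} = 2.576; z_β = 0.842 (power 80%).
n = 2 × (3.418 × 197 / 83.1)² = 2 × 65.66 = 131.32
Round up: n = 132 per group.
Total across both groups: 2 × 132 = 264.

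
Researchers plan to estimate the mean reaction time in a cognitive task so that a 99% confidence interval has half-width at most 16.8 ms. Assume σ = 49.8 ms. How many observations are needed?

59

For a mean, the margin of error is E = z·σ/√n, so n = (zσ/E)².
At 99% confidence, z = 2.576.
n = (2.576 × 49.8 / 16.8)² = 58.31
Round up: n = 59.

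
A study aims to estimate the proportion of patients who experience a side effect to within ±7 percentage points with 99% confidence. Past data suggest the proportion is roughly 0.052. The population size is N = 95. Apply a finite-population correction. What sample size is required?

40

For a proportion with margin E = 0.07 at 99% confidence, z = 2.576.
n = p̂(1−p̂)(z/E)² = 0.052 × 0.948 × (2.576/0.07)² = 66.76 — call this n₀.
Finite-population correction with N = 95: n = n₀ / (1 + (n₀−1)/N) = 66.76 / 1.692 = 39.46
Round up: n = 40.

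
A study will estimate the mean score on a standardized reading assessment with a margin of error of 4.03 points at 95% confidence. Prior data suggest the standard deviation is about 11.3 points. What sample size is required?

31

For a mean, the margin of error is E = z·σ/√n, so n = (zσ/E)².
At 95% confidence, z = 1.960.
n = (1.960 × 11.3 / 4.03)² = 30.20
Round up: n = 31.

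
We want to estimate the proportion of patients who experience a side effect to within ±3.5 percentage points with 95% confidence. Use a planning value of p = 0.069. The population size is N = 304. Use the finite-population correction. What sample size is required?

For a proportion with margin E = 0.035 at 95% confidence, z = 1.960.
n = p̂(1−p̂)(z/E)² = 0.069 × 0.931 × (1.960/0.035)² = 201.45 — call this n₀.
Finite-population correction with N = 304: n = n₀ / (1 + (n₀−1)/N) = 201.45 / 1.659 = 121.43
Round up: n = 122.

122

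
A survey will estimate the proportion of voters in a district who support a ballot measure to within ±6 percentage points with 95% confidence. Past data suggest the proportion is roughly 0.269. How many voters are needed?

For a proportion with margin E = 0.06 at 95% confidence, z = 1.960.
n = p̂(1−p̂)(z/E)² = 0.269 × 0.731 × (1.960/0.06)² = 209.84
Round up: n = 210.

210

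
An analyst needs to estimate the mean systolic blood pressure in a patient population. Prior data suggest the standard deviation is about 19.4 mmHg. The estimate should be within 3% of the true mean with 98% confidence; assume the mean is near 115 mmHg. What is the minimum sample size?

For a mean, the margin of error is E = z·σ/√n, so n = (zσ/E)².
At 98% confidence, z = 2.326.
E = 3% of 115 = 3.45 mmHg.
n = (2.326 × 19.4 / 3.45)² = 171.07
Round up: n = 172.

172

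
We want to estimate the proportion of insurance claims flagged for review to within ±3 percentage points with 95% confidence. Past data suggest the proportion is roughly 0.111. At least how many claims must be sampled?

422

For a proportion with margin E = 0.03 at 95% confidence, z = 1.960.
n = p̂(1−p̂)(z/E)² = 0.111 × 0.889 × (1.960/0.03)² = 421.21
Round up: n = 422.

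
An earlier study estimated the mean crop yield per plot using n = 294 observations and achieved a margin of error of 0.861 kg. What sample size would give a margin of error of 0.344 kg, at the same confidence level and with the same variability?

1842

Margin of error scales as 1/√n, so n₂ = n₁·(E₁/E₂)².
n₂ = 294 × (0.861/0.344)² = 294 × 6.265 = 1841.91
Round up: n₂ = 1842.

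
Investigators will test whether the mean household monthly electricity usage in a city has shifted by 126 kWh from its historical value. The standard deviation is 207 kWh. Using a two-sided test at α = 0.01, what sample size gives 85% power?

For a one-sample z-test, n = ((z_{α/2} + z_β)·σ/δ)².
z_{α/2} = 2.576 (two-sided α = 0.01); z_β = 1.036 (power 85% → β = 0.15).
n = (3.612 × 207 / 126)² = 35.21
Round up: n = 36.

n = 36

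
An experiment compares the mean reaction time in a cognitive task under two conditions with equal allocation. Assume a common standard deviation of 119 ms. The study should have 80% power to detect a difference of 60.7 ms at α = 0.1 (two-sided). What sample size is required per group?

48 per group

For two equal groups, n per group = 2·((z_{α/2} + z_β)·σ/δ)².
z_{α/2} = 1.645; z_β = 0.842 (power 80%).
n = 2 × (2.487 × 119 / 60.7)² = 2 × 23.77 = 47.54
Round up: n = 48 per group.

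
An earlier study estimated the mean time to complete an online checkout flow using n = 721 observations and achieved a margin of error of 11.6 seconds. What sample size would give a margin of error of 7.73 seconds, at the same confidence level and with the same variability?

Margin of error scales as 1/√n, so n₂ = n₁·(E₁/E₂)².
n₂ = 721 × (11.6/7.73)² = 721 × 2.252 = 1623.69
Round up: n₂ = 1624.

1624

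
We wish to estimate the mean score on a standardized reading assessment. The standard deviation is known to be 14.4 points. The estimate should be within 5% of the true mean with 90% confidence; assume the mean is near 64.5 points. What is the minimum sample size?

For a mean, the margin of error is E = z·σ/√n, so n = (zσ/E)².
At 90% confidence, z = 1.645.
E = 5% of 64.5 = 3.225 points.
n = (1.645 × 14.4 / 3.225)² = 53.95
Round up: n = 54.

54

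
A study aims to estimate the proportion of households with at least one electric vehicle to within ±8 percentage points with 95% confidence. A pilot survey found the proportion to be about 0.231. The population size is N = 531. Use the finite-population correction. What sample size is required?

For a proportion with margin E = 0.08 at 95% confidence, z = 1.960.
n = p̂(1−p̂)(z/E)² = 0.231 × 0.769 × (1.960/0.08)² = 106.63 — call this n₀.
Finite-population correction with N = 531: n = n₀ / (1 + (n₀−1)/N) = 106.63 / 1.199 = 88.93
Round up: n = 89.

n = 89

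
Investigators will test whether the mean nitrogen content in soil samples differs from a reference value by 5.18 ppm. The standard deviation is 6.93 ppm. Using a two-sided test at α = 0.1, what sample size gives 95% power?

For a one-sample z-test, n = ((z_{α/2} + z_β)·σ/δ)².
z_{α/2} = 1.645 (two-sided α = 0.1); z_β = 1.645 (power 95% → β = 0.05).
n = (3.290 × 6.93 / 5.18)² = 19.37
Round up: n = 20.

n = 20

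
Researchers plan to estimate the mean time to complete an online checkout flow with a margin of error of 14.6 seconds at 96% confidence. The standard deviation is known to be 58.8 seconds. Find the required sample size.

For a mean, the margin of error is E = z·σ/√n, so n = (zσ/E)².
At 96% confidence, z = 2.054.
n = (2.054 × 58.8 / 14.6)² = 68.43
Round up: n = 69.

69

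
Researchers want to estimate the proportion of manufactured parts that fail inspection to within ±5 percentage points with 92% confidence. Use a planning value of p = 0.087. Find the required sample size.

98

For a proportion with margin E = 0.05 at 92% confidence, z = 1.751.
n = p̂(1−p̂)(z/E)² = 0.087 × 0.913 × (1.751/0.05)² = 97.41
Round up: n = 98.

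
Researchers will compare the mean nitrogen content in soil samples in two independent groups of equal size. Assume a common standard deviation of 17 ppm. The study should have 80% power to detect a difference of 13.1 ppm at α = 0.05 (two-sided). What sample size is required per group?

For two equal groups, n per group = 2·((z_{α/2} + z_β)·σ/δ)².
z_{α/2} = 1.960; z_β = 0.842 (power 80%).
n = 2 × (2.802 × 17 / 13.1)² = 2 × 13.22 = 26.44
Round up: n = 27 per group.

27 per group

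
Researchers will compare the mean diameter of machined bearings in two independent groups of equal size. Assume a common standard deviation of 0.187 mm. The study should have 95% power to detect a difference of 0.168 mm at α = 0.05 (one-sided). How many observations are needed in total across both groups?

For two equal groups, n per group = 2·((z_α + z_β)·σ/δ)².
z_α = 1.645; z_β = 1.645 (power 95%).
n = 2 × (3.290 × 0.187 / 0.168)² = 2 × 13.41 = 26.82
Round up: n = 27 per group.
Total across both groups: 2 × 27 = 54.

54 total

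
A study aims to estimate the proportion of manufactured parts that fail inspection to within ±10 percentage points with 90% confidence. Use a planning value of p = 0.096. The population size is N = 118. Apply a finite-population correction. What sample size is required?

20

For a proportion with margin E = 0.1 at 90% confidence, z = 1.645.
n = p̂(1−p̂)(z/E)² = 0.096 × 0.904 × (1.645/0.1)² = 23.48 — call this n₀.
Finite-population correction with N = 118: n = n₀ / (1 + (n₀−1)/N) = 23.48 / 1.191 = 19.71
Round up: n = 20.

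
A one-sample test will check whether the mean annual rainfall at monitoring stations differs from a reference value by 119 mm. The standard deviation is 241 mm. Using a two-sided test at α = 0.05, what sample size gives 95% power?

54

For a one-sample z-test, n = ((z_{α/2} + z_β)·σ/δ)².
z_{α/2} = 1.960 (two-sided α = 0.05); z_β = 1.645 (power 95% → β = 0.05).
n = (3.605 × 241 / 119)² = 53.30
Round up: n = 54.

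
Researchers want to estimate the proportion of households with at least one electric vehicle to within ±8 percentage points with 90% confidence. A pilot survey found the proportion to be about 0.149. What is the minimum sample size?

n = 54

For a proportion with margin E = 0.08 at 90% confidence, z = 1.645.
n = p̂(1−p̂)(z/E)² = 0.149 × 0.851 × (1.645/0.08)² = 53.61
Round up: n = 54.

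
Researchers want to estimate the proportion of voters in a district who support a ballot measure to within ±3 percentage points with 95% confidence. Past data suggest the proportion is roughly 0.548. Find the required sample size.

For a proportion with margin E = 0.03 at 95% confidence, z = 1.960.
n = p̂(1−p̂)(z/E)² = 0.548 × 0.452 × (1.960/0.03)² = 1057.28
Round up: n = 1058.

n = 1058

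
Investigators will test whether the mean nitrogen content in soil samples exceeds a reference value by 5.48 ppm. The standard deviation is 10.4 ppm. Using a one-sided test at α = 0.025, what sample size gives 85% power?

For a one-sample z-test, n = ((z_α + z_β)·σ/δ)².
z_α = 1.960 (one-sided α = 0.025); z_β = 1.036 (power 85% → β = 0.15).
n = (2.996 × 10.4 / 5.48)² = 32.33
Round up: n = 33.

33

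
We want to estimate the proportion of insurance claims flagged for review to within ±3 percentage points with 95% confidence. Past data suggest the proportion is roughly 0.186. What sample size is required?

For a proportion with margin E = 0.03 at 95% confidence, z = 1.960.
n = p̂(1−p̂)(z/E)² = 0.186 × 0.814 × (1.960/0.03)² = 646.26
Round up: n = 647.

647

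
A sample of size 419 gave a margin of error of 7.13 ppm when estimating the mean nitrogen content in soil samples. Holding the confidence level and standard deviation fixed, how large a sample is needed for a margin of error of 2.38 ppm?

3761

Margin of error scales as 1/√n, so n₂ = n₁·(E₁/E₂)².
n₂ = 419 × (7.13/2.38)² = 419 × 8.975 = 3760.52
Round up: n₂ = 3761.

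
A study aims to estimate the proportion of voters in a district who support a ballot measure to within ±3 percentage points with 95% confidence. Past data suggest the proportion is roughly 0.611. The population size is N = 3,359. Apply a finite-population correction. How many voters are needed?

n = 780

For a proportion with margin E = 0.03 at 95% confidence, z = 1.960.
n = p̂(1−p̂)(z/E)² = 0.611 × 0.389 × (1.960/0.03)² = 1014.52 — call this n₀.
Finite-population correction with N = 3,359: n = n₀ / (1 + (n₀−1)/N) = 1014.52 / 1.302 = 779.20
Round up: n = 780.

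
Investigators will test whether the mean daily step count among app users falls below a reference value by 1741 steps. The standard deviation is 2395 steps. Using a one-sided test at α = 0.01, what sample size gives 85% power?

22

For a one-sample z-test, n = ((z_α + z_β)·σ/δ)².
z_α = 2.326 (one-sided α = 0.01); z_β = 1.036 (power 85% → β = 0.15).
n = (3.362 × 2395 / 1741)² = 21.39
Round up: n = 22.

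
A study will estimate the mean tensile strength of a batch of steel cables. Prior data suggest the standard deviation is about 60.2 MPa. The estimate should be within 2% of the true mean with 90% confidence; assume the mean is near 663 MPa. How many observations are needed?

n = 56

For a mean, the margin of error is E = z·σ/√n, so n = (zσ/E)².
At 90% confidence, z = 1.645.
E = 2% of 663 = 13.26 MPa.
n = (1.645 × 60.2 / 13.26)² = 55.77
Round up: n = 56.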